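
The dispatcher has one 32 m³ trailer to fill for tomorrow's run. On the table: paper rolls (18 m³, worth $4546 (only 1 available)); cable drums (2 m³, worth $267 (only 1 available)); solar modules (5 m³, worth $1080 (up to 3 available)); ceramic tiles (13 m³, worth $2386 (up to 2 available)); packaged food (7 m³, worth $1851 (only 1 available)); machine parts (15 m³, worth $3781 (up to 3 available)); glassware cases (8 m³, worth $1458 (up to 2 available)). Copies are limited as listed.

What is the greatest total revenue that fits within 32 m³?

7829

Greedy by ratio would take paper rolls + cable drums + solar modules + packaged food: 32 m³ used, total 7744.
Replace paper rolls and solar modules and packaged food with 2×machine parts: the trade gains 85 net, giving 7829 at 32 m³.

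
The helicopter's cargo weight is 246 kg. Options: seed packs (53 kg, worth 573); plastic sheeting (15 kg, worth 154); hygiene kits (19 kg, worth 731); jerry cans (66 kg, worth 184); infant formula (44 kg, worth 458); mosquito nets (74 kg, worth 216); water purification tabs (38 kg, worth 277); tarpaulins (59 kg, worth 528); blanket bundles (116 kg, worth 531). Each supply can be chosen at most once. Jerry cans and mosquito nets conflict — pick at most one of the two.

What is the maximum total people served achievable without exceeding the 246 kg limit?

2721

Taking seed packs + plastic sheeting + hygiene kits + infant formula + water purification tabs + tarpaulins: 228 kg used, 2721 in people served.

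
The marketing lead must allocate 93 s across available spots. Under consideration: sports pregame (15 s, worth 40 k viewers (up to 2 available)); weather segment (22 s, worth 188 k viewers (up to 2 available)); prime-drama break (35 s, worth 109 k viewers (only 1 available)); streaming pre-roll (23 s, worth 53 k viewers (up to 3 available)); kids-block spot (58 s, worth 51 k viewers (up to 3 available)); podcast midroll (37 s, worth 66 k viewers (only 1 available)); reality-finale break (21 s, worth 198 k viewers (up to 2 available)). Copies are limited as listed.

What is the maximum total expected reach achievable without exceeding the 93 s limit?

772

Ranking by ratio (expected reach/s): reality-finale break 9.43, weather segment 8.55, prime-drama break 3.11.
2×weather segment + 2×reality-finale break uses 86 of the 93 s and totals 772.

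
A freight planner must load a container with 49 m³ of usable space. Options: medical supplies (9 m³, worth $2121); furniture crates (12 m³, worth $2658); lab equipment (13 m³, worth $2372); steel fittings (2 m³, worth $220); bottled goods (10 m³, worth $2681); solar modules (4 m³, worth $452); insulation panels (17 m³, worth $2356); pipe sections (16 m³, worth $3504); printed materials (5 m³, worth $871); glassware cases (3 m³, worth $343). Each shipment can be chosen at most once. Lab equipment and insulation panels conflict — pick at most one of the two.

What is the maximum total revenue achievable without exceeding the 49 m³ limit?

11184

The ratio ordering already packs tightly: medical supplies + furniture crates + steel fittings + bottled goods + pipe sections, 49 m³, 11184.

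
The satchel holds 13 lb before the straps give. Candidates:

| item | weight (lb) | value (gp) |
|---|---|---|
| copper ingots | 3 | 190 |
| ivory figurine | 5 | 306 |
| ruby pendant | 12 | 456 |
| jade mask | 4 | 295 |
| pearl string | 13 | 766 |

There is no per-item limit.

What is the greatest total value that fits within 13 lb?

896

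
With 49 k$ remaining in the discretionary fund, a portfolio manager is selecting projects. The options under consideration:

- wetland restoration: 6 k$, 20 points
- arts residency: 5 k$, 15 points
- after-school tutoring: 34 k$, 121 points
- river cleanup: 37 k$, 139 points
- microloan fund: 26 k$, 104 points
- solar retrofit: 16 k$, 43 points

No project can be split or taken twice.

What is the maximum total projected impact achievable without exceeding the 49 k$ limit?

174

Filling by ratio: wetland restoration + arts residency + microloan fund for 139, with 12 k$ left unused.
Dropping microloan fund frees 26 k$; slotting in river cleanup (37 k$) lifts the total to 174 at 48 k$.
The spare 1 k$ is too small for any remaining project, and no exchange beats 174.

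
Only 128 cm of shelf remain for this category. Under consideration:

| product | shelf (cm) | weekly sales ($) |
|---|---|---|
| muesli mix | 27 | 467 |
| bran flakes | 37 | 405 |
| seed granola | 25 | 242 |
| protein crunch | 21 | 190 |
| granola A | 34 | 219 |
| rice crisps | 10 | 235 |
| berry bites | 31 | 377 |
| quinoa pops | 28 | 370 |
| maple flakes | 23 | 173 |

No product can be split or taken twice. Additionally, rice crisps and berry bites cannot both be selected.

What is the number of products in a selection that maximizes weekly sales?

5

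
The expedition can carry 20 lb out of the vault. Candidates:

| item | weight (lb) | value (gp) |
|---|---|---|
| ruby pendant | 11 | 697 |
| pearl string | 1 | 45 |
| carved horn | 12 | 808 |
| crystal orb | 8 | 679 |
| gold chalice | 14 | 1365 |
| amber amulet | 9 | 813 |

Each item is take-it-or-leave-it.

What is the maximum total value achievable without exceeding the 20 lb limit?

1537

Greedy by ratio would take pearl string + gold chalice: 15 lb used, total 1410.
Replace gold chalice with crystal orb + amber amulet: the trade gains 127 net, giving 1537 at 18 lb.
Nothing else within 20 lb beats 1537.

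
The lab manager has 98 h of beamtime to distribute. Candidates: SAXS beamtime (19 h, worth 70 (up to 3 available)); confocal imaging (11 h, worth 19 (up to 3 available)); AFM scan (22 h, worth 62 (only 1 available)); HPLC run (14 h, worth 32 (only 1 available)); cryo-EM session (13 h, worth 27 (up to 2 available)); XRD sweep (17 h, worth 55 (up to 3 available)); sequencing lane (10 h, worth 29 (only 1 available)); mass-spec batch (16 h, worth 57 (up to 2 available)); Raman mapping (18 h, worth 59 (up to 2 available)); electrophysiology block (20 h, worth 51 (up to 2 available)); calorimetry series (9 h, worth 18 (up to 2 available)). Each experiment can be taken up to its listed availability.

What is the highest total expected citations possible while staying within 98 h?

342

Density check — SAXS beamtime 3.68, mass-spec batch 3.56, Raman mapping 3.28, XRD sweep 3.24 are the best per h.
Taking 3×SAXS beamtime + 2×mass-spec batch + calorimetry series: 98 h used, 342 in expected citations.
Nothing else within 98 h beats 342.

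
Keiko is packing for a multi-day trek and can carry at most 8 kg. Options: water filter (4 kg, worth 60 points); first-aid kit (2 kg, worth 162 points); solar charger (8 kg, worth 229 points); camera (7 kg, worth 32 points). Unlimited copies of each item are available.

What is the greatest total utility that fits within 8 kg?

4×first-aid kit uses 8 of the 8 kg and totals 648.

648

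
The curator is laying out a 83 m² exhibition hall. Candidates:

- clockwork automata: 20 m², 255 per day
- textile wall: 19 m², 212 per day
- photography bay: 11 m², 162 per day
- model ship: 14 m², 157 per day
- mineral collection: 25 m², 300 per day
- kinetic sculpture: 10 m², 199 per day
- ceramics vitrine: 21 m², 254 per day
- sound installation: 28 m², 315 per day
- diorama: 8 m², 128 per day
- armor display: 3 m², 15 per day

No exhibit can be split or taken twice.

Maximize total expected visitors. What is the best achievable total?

1113

A density-first pass picks clockwork automata + photography bay + kinetic sculpture + ceramics vitrine + diorama + armor display — 1013 at 73 m².
The 24 m² tied up in ceramics vitrine and armor display is better spent on textile wall + model ship — total rises to 1113 (82 m²).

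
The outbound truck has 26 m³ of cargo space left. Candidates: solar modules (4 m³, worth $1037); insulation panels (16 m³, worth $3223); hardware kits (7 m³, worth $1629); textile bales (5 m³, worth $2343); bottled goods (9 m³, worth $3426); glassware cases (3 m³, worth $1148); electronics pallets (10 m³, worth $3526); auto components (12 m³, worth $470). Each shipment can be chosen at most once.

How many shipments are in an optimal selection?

3

Optimal total is 9295.
One optimal bundle: textile bales + bottled goods + electronics pallets (24 m³).
Every optimal selection uses 3 shipments.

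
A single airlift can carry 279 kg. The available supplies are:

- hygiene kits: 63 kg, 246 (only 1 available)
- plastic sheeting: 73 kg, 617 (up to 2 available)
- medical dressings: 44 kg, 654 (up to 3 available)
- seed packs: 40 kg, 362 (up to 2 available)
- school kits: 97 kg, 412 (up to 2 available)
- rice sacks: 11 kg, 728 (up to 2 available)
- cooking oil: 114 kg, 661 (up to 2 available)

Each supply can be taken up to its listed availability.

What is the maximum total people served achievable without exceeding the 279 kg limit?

4397

Ranking by ratio (people served/kg): rice sacks 66.18, medical dressings 14.86, seed packs 9.05.
Taking the top-ratio supplies first gives 3×medical dressings + 2×seed packs + 2×rice sacks for 4142 (234 kg).
Dropping seed packs frees 40 kg; slotting in plastic sheeting (73 kg) lifts the total to 4397 at 267 kg.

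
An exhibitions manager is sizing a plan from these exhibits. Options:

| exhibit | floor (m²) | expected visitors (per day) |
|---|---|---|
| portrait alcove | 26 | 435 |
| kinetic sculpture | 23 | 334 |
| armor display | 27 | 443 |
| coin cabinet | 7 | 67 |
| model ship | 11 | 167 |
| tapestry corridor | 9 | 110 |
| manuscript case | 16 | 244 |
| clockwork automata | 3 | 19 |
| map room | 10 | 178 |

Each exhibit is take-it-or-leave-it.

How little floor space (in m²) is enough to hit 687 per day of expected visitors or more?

Minimise m² subject to total expected visitors ≥ 687.
armor display + manuscript case reaches 687 using 43 m².
No combination under 43 m² hits 687.

43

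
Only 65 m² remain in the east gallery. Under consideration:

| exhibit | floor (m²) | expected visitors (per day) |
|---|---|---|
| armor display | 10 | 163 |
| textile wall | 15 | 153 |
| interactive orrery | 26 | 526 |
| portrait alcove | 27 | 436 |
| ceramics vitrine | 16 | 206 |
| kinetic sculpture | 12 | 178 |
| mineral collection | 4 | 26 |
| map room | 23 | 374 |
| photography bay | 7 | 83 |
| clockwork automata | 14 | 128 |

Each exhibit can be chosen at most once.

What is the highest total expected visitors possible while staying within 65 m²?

1140

Ranking by ratio (expected visitors/m²): interactive orrery 20.23, armor display 16.30, map room 16.26.
Greedy by ratio would take armor display + interactive orrery + mineral collection + map room: 63 m² used, total 1089.
Using the slack differently, interactive orrery + portrait alcove + kinetic sculpture comes to 1140 at 65 m².
The closest alternative, armor display + interactive orrery + portrait alcove, reaches only 1125.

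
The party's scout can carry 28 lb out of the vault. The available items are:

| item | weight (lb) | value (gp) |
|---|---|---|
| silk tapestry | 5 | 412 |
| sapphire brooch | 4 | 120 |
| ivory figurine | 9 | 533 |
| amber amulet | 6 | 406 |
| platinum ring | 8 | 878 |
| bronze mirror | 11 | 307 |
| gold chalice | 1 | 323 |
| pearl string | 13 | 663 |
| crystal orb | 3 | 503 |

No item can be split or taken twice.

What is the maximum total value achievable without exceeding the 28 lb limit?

Density check — gold chalice 323.00, crystal orb 167.67, platinum ring 109.75, silk tapestry 82.40 are the best per lb.
Taking the top-ratio items first gives silk tapestry + sapphire brooch + amber amulet + platinum ring + gold chalice + crystal orb for 2642 (27 lb).
The 10 lb tied up in sapphire brooch and amber amulet is better spent on ivory figurine — total rises to 2649 (26 lb).
Next best is ivory figurine + amber amulet + platinum ring + gold chalice + crystal orb at 2643 (27 lb) — short by 6.

2649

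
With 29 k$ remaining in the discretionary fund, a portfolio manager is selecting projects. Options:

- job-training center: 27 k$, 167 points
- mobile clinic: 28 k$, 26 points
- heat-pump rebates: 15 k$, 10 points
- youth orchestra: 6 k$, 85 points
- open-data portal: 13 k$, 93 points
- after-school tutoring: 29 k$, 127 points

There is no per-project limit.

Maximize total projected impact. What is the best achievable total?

Density check — youth orchestra 14.17, open-data portal 7.15, job-training center 6.19, after-school tutoring 4.38 are the best per k$.
4×youth orchestra uses 24 of the 29 k$ and totals 340.
No other feasible combination exceeds 340.

340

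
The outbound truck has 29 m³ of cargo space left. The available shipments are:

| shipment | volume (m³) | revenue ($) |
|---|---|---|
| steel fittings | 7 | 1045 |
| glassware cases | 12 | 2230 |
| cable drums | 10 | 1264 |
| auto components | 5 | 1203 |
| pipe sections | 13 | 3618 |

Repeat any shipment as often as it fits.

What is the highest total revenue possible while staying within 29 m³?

2×pipe sections uses 26 of the 29 m³ and totals 7236.

7236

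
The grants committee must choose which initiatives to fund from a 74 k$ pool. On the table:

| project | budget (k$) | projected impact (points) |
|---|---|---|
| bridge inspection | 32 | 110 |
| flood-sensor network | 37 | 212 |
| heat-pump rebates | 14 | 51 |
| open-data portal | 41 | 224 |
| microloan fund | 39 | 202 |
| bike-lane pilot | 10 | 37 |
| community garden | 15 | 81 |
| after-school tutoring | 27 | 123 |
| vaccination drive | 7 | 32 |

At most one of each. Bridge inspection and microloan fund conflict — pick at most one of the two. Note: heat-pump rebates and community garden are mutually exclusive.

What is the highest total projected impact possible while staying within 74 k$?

374

Density check — flood-sensor network 5.73, open-data portal 5.46, community garden 5.40 are the best per k$.
The ratio heuristic lands on flood-sensor network + bike-lane pilot + community garden + vaccination drive (362) but leaves 5 k$ idle.
Dropping flood-sensor network frees 37 k$; slotting in open-data portal (41 k$) lifts the total to 374 at 73 k$.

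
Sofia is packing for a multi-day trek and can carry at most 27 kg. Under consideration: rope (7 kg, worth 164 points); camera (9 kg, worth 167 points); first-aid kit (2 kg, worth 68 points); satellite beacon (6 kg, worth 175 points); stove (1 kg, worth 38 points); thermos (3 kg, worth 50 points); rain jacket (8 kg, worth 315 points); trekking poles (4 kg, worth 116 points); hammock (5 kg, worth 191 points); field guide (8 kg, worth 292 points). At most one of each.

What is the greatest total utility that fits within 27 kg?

982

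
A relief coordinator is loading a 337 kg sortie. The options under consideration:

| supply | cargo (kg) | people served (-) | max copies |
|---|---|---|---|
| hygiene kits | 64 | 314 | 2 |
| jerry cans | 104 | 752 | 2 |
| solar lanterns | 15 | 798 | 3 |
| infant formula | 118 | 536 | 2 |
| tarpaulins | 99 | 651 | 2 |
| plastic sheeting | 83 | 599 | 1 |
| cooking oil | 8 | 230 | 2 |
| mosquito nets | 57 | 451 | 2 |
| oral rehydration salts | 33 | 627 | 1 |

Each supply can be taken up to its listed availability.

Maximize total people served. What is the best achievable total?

5182

By people served per kg: solar lanterns 53.20, cooking oil 28.75, oral rehydration salts 19.00, mosquito nets 7.91 lead.
The ratio heuristic lands on jerry cans + 3×solar lanterns + 2×cooking oil + 2×mosquito nets + oral rehydration salts (5135) but leaves 25 kg idle.
Dropping jerry cans and mosquito nets frees 161 kg; slotting in tarpaulins + plastic sheeting (182 kg) lifts the total to 5182 at 333 kg.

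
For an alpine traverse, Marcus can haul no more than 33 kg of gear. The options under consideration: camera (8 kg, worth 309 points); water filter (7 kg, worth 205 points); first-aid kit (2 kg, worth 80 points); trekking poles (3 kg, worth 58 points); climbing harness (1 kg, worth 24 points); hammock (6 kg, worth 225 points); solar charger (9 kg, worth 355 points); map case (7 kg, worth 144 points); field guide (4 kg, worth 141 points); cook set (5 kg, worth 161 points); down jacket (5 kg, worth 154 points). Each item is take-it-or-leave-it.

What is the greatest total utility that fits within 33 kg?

Ranking by ratio (utility/kg): first-aid kit 40.00, solar charger 39.44, camera 38.62.
A density-first pass picks camera + first-aid kit + trekking poles + climbing harness + hammock + solar charger + field guide — 1192 at 33 kg.
Dropping first-aid kit and trekking poles frees 5 kg; slotting in cook set (5 kg) lifts the total to 1215 at 33 kg.
The closest alternative, camera + climbing harness + hammock + solar charger + field guide + down jacket, reaches only 1208.

1215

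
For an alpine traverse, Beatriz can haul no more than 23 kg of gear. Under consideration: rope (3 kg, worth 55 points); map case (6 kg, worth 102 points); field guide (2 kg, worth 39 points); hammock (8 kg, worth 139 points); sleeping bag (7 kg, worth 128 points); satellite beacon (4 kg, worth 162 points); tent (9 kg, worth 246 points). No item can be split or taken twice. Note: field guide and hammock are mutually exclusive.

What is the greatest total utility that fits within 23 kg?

Taking the top-ratio items first gives rope + field guide + satellite beacon + tent for 502 (18 kg).
The 2 kg tied up in field guide is better spent on sleeping bag — total rises to 591 (23 kg).
The closest alternative, field guide + sleeping bag + satellite beacon + tent, reaches only 575.

591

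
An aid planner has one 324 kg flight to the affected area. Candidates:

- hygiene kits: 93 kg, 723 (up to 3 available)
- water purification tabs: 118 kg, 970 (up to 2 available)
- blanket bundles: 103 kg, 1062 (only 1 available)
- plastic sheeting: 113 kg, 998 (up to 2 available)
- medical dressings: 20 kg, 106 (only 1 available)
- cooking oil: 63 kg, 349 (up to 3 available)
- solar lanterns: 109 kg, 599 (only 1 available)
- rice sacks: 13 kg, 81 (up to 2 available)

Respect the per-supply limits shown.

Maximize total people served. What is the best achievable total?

2864

The ratio ordering already packs tightly: hygiene kits + blanket bundles + plastic sheeting + rice sacks, 322 kg, 2864.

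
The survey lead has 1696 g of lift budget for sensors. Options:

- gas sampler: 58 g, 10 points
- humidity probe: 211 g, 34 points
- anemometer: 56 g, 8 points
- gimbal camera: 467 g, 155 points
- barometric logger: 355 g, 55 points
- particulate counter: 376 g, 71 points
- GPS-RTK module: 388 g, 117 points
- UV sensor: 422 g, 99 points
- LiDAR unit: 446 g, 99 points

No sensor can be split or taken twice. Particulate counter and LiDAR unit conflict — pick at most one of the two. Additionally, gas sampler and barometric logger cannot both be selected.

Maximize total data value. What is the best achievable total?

442

Density check — gimbal camera 0.33, GPS-RTK module 0.30, UV sensor 0.23, LiDAR unit 0.22 are the best per g.
Best packing: gimbal camera + particulate counter + GPS-RTK module + UV sensor — 1653 g, 442 total.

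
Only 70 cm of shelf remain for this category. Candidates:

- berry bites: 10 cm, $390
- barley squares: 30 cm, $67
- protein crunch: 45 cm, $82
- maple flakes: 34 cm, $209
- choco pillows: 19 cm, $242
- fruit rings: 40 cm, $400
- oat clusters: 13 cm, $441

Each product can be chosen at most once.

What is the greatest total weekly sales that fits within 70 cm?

1231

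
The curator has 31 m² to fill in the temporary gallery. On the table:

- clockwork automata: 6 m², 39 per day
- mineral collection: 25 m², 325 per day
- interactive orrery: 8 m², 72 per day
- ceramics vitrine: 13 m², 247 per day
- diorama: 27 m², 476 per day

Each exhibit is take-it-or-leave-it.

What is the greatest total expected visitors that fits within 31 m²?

476

The ratio heuristic lands on clockwork automata + interactive orrery + ceramics vitrine (358) but leaves 4 m² idle.
The 27 m² tied up in clockwork automata and interactive orrery and ceramics vitrine is better spent on diorama — total rises to 476 (27 m²).
Every other selection either busts 31 m² or fails to beat 476.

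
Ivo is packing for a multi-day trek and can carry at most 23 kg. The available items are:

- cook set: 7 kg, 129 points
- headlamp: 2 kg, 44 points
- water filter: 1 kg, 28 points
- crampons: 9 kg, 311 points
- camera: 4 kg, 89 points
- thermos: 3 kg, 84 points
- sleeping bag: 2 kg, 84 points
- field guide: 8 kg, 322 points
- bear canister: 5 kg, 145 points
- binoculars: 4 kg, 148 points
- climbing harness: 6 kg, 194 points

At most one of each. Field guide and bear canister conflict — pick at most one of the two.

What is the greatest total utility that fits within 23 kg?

865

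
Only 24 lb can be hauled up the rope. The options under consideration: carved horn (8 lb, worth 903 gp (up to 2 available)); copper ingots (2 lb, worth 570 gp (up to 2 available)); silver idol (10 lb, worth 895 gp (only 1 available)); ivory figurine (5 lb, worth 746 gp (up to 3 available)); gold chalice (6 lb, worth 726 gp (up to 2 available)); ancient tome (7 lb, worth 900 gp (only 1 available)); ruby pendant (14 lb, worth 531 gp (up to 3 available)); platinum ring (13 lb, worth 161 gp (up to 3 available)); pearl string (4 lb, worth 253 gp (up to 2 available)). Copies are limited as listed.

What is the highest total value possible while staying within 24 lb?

A density-first pass picks 2×copper ingots + 3×ivory figurine + pearl string — 3631 at 23 lb.
Replace copper ingots and pearl string with ancient tome: the trade gains 77 net, giving 3708 at 24 lb.
No other feasible combination exceeds 3708.

3708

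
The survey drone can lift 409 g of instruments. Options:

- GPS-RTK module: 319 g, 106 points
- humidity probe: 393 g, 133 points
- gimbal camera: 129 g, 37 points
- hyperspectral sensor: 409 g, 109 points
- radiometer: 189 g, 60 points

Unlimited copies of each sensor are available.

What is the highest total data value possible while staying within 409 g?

Ranking by ratio (data value/g): humidity probe 0.34, GPS-RTK module 0.33, radiometer 0.32.
Best packing: humidity probe — 393 g, 133 total.
Every other selection either busts 409 g or fails to beat 133.

133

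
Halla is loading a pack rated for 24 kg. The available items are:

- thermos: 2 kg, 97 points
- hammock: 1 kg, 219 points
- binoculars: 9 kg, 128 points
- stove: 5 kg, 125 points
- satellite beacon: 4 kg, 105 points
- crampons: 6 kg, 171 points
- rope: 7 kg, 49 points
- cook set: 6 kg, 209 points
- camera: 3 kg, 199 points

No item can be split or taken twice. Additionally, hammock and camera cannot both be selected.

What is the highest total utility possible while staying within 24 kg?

By utility per kg: hammock 219.00, camera 66.33, thermos 48.50, cook set 34.83 lead.
Best packing: thermos + hammock + stove + satellite beacon + crampons + cook set — 24 kg, 926 total.

926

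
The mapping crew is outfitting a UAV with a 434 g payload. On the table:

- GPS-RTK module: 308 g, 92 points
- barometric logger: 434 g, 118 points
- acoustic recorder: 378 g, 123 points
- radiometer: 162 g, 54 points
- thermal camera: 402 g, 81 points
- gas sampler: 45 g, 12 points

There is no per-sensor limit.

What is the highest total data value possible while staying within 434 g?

135

A density-first pass picks 2×radiometer + 2×gas sampler — 132 at 414 g.
Replace 2×radiometer and gas sampler with acoustic recorder: the trade gains 3 net, giving 135 at 423 g.
No other feasible combination exceeds 135.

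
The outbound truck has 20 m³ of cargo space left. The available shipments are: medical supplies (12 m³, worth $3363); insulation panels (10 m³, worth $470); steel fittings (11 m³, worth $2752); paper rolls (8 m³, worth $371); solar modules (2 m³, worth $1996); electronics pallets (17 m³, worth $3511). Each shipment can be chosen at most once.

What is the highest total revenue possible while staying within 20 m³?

5507

Greedy by ratio would take medical supplies + solar modules: 14 m³ used, total 5359.
Replace medical supplies with electronics pallets: the trade gains 148 net, giving 5507 at 19 m³.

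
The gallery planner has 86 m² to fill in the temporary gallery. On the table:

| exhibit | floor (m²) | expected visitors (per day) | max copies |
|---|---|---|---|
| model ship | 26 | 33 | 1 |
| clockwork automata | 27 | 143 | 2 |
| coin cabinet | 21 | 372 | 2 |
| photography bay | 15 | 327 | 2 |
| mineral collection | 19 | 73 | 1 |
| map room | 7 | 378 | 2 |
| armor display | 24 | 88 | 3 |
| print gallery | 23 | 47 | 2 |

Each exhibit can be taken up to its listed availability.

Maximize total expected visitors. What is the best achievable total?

2154

Ranking by ratio (expected visitors/m²): map room 54.00, photography bay 21.80, coin cabinet 17.71.
Best packing: 2×coin cabinet + 2×photography bay + 2×map room — 86 m², 2154 total.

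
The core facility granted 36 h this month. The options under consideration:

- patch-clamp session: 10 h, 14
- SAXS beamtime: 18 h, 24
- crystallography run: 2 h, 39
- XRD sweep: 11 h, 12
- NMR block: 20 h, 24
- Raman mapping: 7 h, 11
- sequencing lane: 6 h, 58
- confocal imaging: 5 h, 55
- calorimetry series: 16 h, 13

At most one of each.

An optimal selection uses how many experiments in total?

5

Optimal total is 178.
For example patch-clamp session + crystallography run + XRD sweep + sequencing lane + confocal imaging achieves it, using 34 h.
Every optimal selection uses 5 experiments.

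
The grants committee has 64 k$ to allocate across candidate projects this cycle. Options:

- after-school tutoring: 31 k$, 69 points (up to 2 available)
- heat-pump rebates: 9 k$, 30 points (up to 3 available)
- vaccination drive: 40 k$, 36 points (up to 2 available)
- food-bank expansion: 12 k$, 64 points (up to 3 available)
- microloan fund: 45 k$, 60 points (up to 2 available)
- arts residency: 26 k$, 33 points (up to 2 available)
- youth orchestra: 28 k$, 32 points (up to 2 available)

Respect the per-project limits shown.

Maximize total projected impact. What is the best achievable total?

282

Taking 3×heat-pump rebates + 3×food-bank expansion: 63 k$ used, 282 in projected impact.
Nothing else within 64 k$ beats 282.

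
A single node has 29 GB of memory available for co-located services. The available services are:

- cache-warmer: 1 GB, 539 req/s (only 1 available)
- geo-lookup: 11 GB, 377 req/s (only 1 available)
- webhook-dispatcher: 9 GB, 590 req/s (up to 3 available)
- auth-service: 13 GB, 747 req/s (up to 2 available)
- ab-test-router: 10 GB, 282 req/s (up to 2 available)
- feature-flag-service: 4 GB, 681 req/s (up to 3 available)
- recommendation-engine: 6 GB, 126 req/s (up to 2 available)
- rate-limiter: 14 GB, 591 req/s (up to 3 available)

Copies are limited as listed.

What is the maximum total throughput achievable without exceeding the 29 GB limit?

3329

By throughput per GB: cache-warmer 539.00, feature-flag-service 170.25, webhook-dispatcher 65.56, auth-service 57.46 lead.
Greedy by ratio would take cache-warmer + webhook-dispatcher + 3×feature-flag-service + recommendation-engine: 28 GB used, total 3298.
Replace webhook-dispatcher and recommendation-engine with auth-service: the trade gains 31 net, giving 3329 at 26 GB.
The spare 3 GB is too small for any remaining service, and no exchange beats 3329.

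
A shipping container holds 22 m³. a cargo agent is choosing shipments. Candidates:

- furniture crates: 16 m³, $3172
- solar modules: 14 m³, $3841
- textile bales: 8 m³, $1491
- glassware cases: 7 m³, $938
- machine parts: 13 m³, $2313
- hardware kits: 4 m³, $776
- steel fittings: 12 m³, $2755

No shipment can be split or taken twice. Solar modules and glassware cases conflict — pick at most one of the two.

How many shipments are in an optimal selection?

2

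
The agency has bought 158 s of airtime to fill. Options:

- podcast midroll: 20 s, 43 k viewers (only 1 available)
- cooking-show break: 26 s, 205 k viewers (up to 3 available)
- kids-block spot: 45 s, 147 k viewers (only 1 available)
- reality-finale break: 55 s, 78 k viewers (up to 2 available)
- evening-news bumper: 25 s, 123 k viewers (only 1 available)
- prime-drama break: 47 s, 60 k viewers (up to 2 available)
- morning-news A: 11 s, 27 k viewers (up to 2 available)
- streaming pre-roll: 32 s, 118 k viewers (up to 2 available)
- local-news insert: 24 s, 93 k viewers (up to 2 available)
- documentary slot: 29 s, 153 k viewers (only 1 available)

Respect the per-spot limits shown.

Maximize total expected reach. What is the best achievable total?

984

Best packing: 3×cooking-show break + evening-news bumper + local-news insert + documentary slot — 156 s, 984 total.
The spare 2 s is too small for any remaining spot, and no exchange beats 984.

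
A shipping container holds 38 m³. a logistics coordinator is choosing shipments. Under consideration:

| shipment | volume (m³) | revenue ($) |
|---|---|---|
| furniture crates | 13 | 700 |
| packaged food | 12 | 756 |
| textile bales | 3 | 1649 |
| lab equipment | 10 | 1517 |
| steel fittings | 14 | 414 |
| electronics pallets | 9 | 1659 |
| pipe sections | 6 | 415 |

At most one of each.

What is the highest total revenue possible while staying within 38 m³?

Greedy by ratio would take textile bales + lab equipment + electronics pallets + pipe sections: 28 m³ used, total 5240.
Dropping pipe sections frees 6 m³; slotting in packaged food (12 m³) lifts the total to 5581 at 34 m³.
Runner-up furniture crates + textile bales + lab equipment + electronics pallets tops out at 5525.

5581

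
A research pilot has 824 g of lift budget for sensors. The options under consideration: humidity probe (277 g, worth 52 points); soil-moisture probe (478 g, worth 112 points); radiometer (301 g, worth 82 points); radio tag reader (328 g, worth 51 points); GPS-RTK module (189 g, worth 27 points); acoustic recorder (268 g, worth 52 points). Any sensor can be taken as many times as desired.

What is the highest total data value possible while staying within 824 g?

194

A density-first pass picks 2×radiometer + GPS-RTK module — 191 at 791 g.
Replace radiometer and GPS-RTK module with soil-moisture probe: the trade gains 3 net, giving 194 at 779 g.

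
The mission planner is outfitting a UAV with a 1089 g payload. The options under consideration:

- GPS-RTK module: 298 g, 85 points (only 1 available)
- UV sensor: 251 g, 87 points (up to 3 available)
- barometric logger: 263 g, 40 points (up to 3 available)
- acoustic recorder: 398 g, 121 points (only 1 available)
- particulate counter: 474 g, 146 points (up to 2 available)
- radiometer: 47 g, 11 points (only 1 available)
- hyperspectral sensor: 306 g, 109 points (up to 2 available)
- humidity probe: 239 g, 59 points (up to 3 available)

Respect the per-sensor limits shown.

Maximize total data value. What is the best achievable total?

370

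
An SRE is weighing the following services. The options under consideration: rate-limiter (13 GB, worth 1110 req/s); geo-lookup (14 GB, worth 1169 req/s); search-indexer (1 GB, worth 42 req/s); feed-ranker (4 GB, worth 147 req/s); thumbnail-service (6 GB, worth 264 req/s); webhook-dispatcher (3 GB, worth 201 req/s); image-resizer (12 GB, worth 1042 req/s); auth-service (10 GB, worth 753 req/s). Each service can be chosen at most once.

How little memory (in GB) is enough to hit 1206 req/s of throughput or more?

Need the lightest bundle worth ≥ 1206.
geo-lookup + search-indexer: 1211 throughput at 15 GB.
Any bundle with less than 15 GB falls short of 1206.

15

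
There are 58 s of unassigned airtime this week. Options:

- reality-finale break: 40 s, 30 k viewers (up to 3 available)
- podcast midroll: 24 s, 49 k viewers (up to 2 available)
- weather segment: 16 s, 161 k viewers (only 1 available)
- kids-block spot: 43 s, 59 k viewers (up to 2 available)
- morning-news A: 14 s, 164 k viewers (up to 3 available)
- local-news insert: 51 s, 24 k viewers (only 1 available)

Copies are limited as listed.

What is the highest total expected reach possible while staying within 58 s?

Weather segment + 3×morning-news A uses 58 of the 58 s and totals 653.
No other feasible combination exceeds 653.

653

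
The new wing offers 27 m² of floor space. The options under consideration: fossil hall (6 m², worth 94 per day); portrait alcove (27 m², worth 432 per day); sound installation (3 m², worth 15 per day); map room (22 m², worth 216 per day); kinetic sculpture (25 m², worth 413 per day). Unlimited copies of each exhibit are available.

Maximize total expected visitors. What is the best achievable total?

432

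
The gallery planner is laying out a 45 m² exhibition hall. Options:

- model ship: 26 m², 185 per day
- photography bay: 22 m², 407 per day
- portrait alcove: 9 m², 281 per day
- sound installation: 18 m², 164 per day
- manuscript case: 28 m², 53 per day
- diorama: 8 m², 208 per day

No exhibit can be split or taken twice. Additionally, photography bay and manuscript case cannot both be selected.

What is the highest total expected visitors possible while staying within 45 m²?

896

The ratio ordering already packs tightly: photography bay + portrait alcove + diorama, 39 m², 896.
Next best is photography bay + portrait alcove at 688 (31 m²) — short by 208.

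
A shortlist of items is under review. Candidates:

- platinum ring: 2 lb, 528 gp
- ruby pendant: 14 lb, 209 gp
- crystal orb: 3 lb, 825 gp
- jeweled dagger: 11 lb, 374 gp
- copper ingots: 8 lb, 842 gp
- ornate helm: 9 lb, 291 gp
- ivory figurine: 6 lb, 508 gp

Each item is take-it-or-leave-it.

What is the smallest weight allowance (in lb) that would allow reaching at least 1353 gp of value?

Look for the lowest-weight combination reaching 1353.
platinum ring + crystal orb reaches 1353 using 5 lb.
No combination under 5 lb hits 1353.

5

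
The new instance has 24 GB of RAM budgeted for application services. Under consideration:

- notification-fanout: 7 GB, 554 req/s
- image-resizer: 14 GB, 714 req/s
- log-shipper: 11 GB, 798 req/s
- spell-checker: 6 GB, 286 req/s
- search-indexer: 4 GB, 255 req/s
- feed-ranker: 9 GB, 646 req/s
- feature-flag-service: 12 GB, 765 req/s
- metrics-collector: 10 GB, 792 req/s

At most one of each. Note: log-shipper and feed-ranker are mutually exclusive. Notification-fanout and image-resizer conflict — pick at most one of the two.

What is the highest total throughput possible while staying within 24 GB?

1693

Ranking by ratio (throughput/GB): metrics-collector 79.20, notification-fanout 79.14, log-shipper 72.55, feed-ranker 71.78.
The ratio heuristic lands on notification-fanout + search-indexer + metrics-collector (1601) but leaves 3 GB idle.
The 7 GB tied up in notification-fanout is better spent on feed-ranker — total rises to 1693 (23 GB).
Nothing else feasible within 24 GB beats 1693.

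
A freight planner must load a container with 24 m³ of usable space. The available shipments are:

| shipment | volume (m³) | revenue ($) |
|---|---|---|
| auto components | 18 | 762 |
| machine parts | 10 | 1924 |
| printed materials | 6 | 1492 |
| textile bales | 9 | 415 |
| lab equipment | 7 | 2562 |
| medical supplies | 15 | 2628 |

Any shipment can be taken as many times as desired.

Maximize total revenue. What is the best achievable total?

7686

Taking 3×lab equipment: 21 m³ used, 7686 in revenue.
Nothing else within 24 m³ beats 7686.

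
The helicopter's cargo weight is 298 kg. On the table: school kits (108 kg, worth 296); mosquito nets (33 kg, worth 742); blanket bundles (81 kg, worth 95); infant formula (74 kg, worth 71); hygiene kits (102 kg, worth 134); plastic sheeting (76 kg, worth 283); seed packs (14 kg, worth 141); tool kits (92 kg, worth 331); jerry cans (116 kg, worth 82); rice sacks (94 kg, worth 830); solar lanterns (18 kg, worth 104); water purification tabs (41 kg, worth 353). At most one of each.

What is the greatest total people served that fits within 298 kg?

Ranking by ratio (people served/kg): mosquito nets 22.48, seed packs 10.07, rice sacks 8.83, water purification tabs 8.61.
Filling by ratio: mosquito nets + plastic sheeting + seed packs + rice sacks + solar lanterns + water purification tabs for 2453, with 22 kg left unused.
Replace plastic sheeting with tool kits: the trade gains 48 net, giving 2501 at 292 kg.
The spare 6 kg is too small for any remaining supply, and no exchange beats 2501.

2501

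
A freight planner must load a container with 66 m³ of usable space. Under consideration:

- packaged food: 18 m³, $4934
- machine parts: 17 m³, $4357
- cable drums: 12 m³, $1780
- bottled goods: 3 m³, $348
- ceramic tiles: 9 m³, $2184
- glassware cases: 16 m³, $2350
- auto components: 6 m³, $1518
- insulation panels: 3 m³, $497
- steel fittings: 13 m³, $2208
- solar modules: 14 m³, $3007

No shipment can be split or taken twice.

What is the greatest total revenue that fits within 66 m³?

Packaged food + machine parts + ceramic tiles + auto components + solar modules uses 64 of the 66 m³ and totals 16000.

16000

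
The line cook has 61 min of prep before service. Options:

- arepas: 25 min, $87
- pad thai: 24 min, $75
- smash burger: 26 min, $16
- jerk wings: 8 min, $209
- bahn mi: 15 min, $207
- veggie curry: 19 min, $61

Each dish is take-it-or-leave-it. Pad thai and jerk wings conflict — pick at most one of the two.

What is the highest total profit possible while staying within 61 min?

Taking arepas + jerk wings + bahn mi: 48 min used, 503 in profit.
Nothing else feasible within 61 min beats 503.

503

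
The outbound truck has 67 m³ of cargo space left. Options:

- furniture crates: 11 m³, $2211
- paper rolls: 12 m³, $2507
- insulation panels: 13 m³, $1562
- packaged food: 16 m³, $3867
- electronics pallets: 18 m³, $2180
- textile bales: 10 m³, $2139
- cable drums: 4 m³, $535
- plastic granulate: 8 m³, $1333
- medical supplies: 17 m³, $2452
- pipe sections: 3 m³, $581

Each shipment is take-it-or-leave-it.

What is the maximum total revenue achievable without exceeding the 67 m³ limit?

By revenue per m³: packaged food 241.69, textile bales 213.90, paper rolls 208.92, furniture crates 201.00 lead.
Taking the top-ratio shipments first gives furniture crates + paper rolls + packaged food + textile bales + cable drums + plastic granulate + pipe sections for 13173 (64 m³).
The 15 m³ tied up in cable drums and plastic granulate and pipe sections is better spent on medical supplies — total rises to 13176 (66 m³).
Every other selection either busts 67 m³ or fails to beat 13176.

13176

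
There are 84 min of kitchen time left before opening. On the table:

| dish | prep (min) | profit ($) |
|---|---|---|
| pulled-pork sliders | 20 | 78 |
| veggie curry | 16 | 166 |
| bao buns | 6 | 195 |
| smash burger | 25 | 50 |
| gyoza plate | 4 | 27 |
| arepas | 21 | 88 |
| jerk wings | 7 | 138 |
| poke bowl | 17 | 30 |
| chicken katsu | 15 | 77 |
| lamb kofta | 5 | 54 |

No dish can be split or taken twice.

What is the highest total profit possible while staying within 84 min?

746

A density-first pass picks veggie curry + bao buns + gyoza plate + arepas + jerk wings + chicken katsu + lamb kofta — 745 at 74 min.
Replace chicken katsu with pulled-pork sliders: the trade gains 1 net, giving 746 at 79 min.
Runner-up veggie curry + bao buns + gyoza plate + arepas + jerk wings + chicken katsu + lamb kofta tops out at 745.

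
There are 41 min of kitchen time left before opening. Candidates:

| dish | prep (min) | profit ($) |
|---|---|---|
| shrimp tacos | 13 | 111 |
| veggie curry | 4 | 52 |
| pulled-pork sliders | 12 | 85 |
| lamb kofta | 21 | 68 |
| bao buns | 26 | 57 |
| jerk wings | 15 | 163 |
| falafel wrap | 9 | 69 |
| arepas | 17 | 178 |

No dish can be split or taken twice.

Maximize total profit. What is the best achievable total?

410

By profit per min: veggie curry 13.00, jerk wings 10.87, arepas 10.47, shrimp tacos 8.54 lead.
Greedy by ratio would take veggie curry + jerk wings + arepas: 36 min used, total 393.
Replace veggie curry with falafel wrap: the trade gains 17 net, giving 410 at 41 min.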